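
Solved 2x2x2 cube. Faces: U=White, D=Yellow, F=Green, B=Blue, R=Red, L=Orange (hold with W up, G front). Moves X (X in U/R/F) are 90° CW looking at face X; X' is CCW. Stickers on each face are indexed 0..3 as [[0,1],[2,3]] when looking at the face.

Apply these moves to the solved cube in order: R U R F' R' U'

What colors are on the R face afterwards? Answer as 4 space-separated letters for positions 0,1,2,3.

After move 1 (R): R=RRRR U=WGWG F=GYGY D=YBYB B=WBWB
After move 2 (U): U=WWGG F=RRGY R=WBRR B=OOWB L=GYOO
After move 3 (R): R=RWRB U=WRGY F=RBGB D=YWYO B=GOWB
After move 4 (F'): F=BBRG U=WRRR R=WWYB D=YOYO L=GYOG
After move 5 (R'): R=WBWY U=WWRG F=BRRR D=YBYG B=OOOB
After move 6 (U'): U=WGWR F=GYRR R=BRWY B=WBOB L=OOOG
Query: R face = BRWY

Answer: B R W Y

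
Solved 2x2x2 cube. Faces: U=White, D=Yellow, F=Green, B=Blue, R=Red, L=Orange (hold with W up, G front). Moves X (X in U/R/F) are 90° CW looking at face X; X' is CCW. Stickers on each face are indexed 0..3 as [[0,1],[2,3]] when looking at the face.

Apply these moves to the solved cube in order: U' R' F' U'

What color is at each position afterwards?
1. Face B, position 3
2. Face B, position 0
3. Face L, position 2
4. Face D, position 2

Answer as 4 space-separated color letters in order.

Answer: B O O Y

Derivation:
After move 1 (U'): U=WWWW F=OOGG R=GGRR B=RRBB L=BBOO
After move 2 (R'): R=GRGR U=WBWR F=OWGW D=YOYG B=YRYB
After move 3 (F'): F=WWOG U=WBGG R=ORYR D=BOYG L=BROW
After move 4 (U'): U=BGWG F=BROG R=WWYR B=ORYB L=YROW
Query 1: B[3] = B
Query 2: B[0] = O
Query 3: L[2] = O
Query 4: D[2] = Y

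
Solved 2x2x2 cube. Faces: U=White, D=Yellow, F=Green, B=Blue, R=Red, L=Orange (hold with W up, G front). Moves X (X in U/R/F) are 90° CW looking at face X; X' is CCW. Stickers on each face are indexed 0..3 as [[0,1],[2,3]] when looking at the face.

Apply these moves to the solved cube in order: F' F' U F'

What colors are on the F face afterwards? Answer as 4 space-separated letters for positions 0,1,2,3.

Answer: R G O G

Derivation:
After move 1 (F'): F=GGGG U=WWRR R=YRYR D=OOYY L=OWOW
After move 2 (F'): F=GGGG U=WWYY R=OROR D=WWYY L=OROR
After move 3 (U): U=YWYW F=ORGG R=BBOR B=ORBB L=GGOR
After move 4 (F'): F=RGOG U=YWBO R=WBWR D=GRYY L=GWOY
Query: F face = RGOG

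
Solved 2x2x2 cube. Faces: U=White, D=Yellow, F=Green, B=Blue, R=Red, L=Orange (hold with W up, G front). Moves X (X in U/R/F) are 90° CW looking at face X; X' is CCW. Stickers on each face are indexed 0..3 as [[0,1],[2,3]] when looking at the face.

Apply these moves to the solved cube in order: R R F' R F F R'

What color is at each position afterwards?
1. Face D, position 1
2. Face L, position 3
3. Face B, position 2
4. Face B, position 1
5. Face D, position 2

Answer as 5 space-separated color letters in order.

After move 1 (R): R=RRRR U=WGWG F=GYGY D=YBYB B=WBWB
After move 2 (R): R=RRRR U=WYWY F=GBGB D=YWYW B=GBGB
After move 3 (F'): F=BBGG U=WYRR R=WRYR D=OOYW L=OYOW
After move 4 (R): R=YWRR U=WBRG F=BOGW D=OGYG B=RBYB
After move 5 (F): F=GBWO U=WBWY R=RWGR D=RYYG L=OOOG
After move 6 (F): F=WGOB U=WBGO R=WWYR D=GRYG L=OROY
After move 7 (R'): R=WRWY U=WYGR F=WBOO D=GGYB B=GBRB
Query 1: D[1] = G
Query 2: L[3] = Y
Query 3: B[2] = R
Query 4: B[1] = B
Query 5: D[2] = Y

Answer: G Y R B Y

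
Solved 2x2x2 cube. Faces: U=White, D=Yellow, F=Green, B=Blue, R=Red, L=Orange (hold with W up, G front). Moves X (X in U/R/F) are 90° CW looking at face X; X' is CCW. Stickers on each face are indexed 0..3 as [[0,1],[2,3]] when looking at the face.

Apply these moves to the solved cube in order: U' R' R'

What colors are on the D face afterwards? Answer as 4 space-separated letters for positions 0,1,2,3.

Answer: Y W Y W

Derivation:
After move 1 (U'): U=WWWW F=OOGG R=GGRR B=RRBB L=BBOO
After move 2 (R'): R=GRGR U=WBWR F=OWGW D=YOYG B=YRYB
After move 3 (R'): R=RRGG U=WYWY F=OBGR D=YWYW B=GROB
Query: D face = YWYW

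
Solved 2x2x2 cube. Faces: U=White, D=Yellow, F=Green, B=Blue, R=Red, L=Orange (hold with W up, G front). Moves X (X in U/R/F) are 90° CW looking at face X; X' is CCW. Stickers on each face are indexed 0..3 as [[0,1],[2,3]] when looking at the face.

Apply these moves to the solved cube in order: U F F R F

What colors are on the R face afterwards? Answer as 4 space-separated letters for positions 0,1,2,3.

Answer: Y O R B

Derivation:
After move 1 (U): U=WWWW F=RRGG R=BBRR B=OOBB L=GGOO
After move 2 (F): F=GRGR U=WWOG R=WBWR D=RBYY L=GYOY
After move 3 (F): F=GGRR U=WWYY R=OBGR D=WWYY L=GROB
After move 4 (R): R=GORB U=WGYR F=GWRY D=WBYO B=YOWB
After move 5 (F): F=RGYW U=WGBR R=YORB D=RGYO L=GWOB
Query: R face = YORB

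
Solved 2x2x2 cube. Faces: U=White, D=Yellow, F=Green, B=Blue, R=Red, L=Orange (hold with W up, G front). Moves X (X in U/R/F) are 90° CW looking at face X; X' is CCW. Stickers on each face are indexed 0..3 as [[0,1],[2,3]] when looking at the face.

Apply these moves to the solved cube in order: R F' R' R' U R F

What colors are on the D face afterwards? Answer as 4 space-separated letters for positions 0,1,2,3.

Answer: B R Y O

Derivation:
After move 1 (R): R=RRRR U=WGWG F=GYGY D=YBYB B=WBWB
After move 2 (F'): F=YYGG U=WGRR R=BRYR D=OOYB L=OGOW
After move 3 (R'): R=RRBY U=WWRW F=YGGR D=OYYG B=BBOB
After move 4 (R'): R=RYRB U=WORB F=YWGW D=OGYR B=GBYB
After move 5 (U): U=RWBO F=RYGW R=GBRB B=OGYB L=YWOW
After move 6 (R): R=RGBB U=RYBW F=RGGR D=OYYO B=OGWB
After move 7 (F): F=GRRG U=RYWW R=BGWB D=BRYO L=YOOY
Query: D face = BRYO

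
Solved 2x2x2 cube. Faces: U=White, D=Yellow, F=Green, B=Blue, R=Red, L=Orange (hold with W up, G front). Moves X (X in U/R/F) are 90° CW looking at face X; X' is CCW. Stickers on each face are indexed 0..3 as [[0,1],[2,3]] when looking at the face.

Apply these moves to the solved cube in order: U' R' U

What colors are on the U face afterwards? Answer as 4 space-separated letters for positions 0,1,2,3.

Answer: W W R B

Derivation:
After move 1 (U'): U=WWWW F=OOGG R=GGRR B=RRBB L=BBOO
After move 2 (R'): R=GRGR U=WBWR F=OWGW D=YOYG B=YRYB
After move 3 (U): U=WWRB F=GRGW R=YRGR B=BBYB L=OWOO
Query: U face = WWRB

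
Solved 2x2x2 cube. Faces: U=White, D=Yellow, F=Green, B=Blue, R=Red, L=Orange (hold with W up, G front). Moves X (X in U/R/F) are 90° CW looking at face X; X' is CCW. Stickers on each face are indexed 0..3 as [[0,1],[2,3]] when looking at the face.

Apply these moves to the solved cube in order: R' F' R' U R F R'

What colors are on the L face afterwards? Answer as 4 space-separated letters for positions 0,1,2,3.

Answer: W O O O

Derivation:
After move 1 (R'): R=RRRR U=WBWB F=GWGW D=YGYG B=YBYB
After move 2 (F'): F=WWGG U=WBRR R=GRYR D=OOYG L=OBOW
After move 3 (R'): R=RRGY U=WYRY F=WBGR D=OWYG B=GBOB
After move 4 (U): U=RWYY F=RRGR R=GBGY B=OBOB L=WBOW
After move 5 (R): R=GGYB U=RRYR F=RWGG D=OOYO B=YBWB
After move 6 (F): F=GRGW U=RRWB R=YGRB D=YGYO L=WOOO
After move 7 (R'): R=GBYR U=RWWY F=GRGB D=YRYW B=OBGB
Query: L face = WOOO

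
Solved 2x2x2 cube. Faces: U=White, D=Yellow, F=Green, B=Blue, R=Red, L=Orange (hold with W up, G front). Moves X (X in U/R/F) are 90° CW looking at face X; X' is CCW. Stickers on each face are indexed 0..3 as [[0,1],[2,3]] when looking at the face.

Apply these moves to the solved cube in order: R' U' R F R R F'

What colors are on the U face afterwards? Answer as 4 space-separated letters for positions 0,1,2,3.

After move 1 (R'): R=RRRR U=WBWB F=GWGW D=YGYG B=YBYB
After move 2 (U'): U=BBWW F=OOGW R=GWRR B=RRYB L=YBOO
After move 3 (R): R=RGRW U=BOWW F=OGGG D=YYYR B=WRBB
After move 4 (F): F=GOGG U=BOOB R=WGWW D=RRYR L=YYOY
After move 5 (R): R=WWWG U=BOOG F=GRGR D=RBYW B=BROB
After move 6 (R): R=WWGW U=BROR F=GBGW D=ROYB B=GROB
After move 7 (F'): F=BWGG U=BRWG R=OWRW D=YYYB L=YROO
Query: U face = BRWG

Answer: B R W G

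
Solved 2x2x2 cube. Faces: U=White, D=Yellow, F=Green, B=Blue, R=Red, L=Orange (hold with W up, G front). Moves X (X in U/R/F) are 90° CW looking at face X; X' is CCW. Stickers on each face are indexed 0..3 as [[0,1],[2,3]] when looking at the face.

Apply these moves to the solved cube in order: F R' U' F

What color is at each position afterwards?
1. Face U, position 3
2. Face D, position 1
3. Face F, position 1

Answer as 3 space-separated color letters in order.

Answer: B G O

Derivation:
After move 1 (F): F=GGGG U=WWOO R=WRWR D=RRYY L=OYOY
After move 2 (R'): R=RRWW U=WBOB F=GWGO D=RGYG B=YBRB
After move 3 (U'): U=BBWO F=OYGO R=GWWW B=RRRB L=YBOY
After move 4 (F): F=GOOY U=BBYB R=WWOW D=WGYG L=YROG
Query 1: U[3] = B
Query 2: D[1] = G
Query 3: F[1] = O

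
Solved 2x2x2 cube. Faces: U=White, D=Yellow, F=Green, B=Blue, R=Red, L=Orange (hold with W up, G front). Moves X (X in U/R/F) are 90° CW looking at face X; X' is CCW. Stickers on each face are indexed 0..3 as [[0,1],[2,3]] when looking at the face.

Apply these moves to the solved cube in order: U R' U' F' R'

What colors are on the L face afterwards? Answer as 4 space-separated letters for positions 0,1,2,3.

After move 1 (U): U=WWWW F=RRGG R=BBRR B=OOBB L=GGOO
After move 2 (R'): R=BRBR U=WBWO F=RWGW D=YRYG B=YOYB
After move 3 (U'): U=BOWW F=GGGW R=RWBR B=BRYB L=YOOO
After move 4 (F'): F=GWGG U=BORB R=RWYR D=OOYG L=YWOW
After move 5 (R'): R=WRRY U=BYRB F=GOGB D=OWYG B=GROB
Query: L face = YWOW

Answer: Y W O W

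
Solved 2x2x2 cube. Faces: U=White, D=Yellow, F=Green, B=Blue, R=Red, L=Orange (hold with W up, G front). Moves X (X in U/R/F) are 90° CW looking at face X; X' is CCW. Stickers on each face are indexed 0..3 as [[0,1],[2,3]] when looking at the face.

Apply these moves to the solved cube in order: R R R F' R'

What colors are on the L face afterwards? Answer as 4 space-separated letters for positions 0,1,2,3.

After move 1 (R): R=RRRR U=WGWG F=GYGY D=YBYB B=WBWB
After move 2 (R): R=RRRR U=WYWY F=GBGB D=YWYW B=GBGB
After move 3 (R): R=RRRR U=WBWB F=GWGW D=YGYG B=YBYB
After move 4 (F'): F=WWGG U=WBRR R=GRYR D=OOYG L=OBOW
After move 5 (R'): R=RRGY U=WYRY F=WBGR D=OWYG B=GBOB
Query: L face = OBOW

Answer: O B O W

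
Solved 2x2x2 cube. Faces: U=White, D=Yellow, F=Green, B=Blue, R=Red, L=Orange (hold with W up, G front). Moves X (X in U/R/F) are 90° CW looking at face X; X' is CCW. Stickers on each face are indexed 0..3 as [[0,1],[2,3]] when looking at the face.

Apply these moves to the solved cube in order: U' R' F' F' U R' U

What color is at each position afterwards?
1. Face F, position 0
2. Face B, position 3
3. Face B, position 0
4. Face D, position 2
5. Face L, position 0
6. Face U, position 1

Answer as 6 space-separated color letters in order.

Answer: R B W Y O O

Derivation:
After move 1 (U'): U=WWWW F=OOGG R=GGRR B=RRBB L=BBOO
After move 2 (R'): R=GRGR U=WBWR F=OWGW D=YOYG B=YRYB
After move 3 (F'): F=WWOG U=WBGG R=ORYR D=BOYG L=BROW
After move 4 (F'): F=WGWO U=WBOY R=ORBR D=RWYG L=BGOG
After move 5 (U): U=OWYB F=ORWO R=YRBR B=BGYB L=WGOG
After move 6 (R'): R=RRYB U=OYYB F=OWWB D=RRYO B=GGWB
After move 7 (U): U=YOBY F=RRWB R=GGYB B=WGWB L=OWOG
Query 1: F[0] = R
Query 2: B[3] = B
Query 3: B[0] = W
Query 4: D[2] = Y
Query 5: L[0] = O
Query 6: U[1] = O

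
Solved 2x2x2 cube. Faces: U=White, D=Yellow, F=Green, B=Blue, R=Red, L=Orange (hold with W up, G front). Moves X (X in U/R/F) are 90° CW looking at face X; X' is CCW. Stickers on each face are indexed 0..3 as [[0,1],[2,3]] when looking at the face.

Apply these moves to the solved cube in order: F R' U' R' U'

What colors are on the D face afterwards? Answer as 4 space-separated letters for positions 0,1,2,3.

After move 1 (F): F=GGGG U=WWOO R=WRWR D=RRYY L=OYOY
After move 2 (R'): R=RRWW U=WBOB F=GWGO D=RGYG B=YBRB
After move 3 (U'): U=BBWO F=OYGO R=GWWW B=RRRB L=YBOY
After move 4 (R'): R=WWGW U=BRWR F=OBGO D=RYYO B=GRGB
After move 5 (U'): U=RRBW F=YBGO R=OBGW B=WWGB L=GROY
Query: D face = RYYO

Answer: R Y Y O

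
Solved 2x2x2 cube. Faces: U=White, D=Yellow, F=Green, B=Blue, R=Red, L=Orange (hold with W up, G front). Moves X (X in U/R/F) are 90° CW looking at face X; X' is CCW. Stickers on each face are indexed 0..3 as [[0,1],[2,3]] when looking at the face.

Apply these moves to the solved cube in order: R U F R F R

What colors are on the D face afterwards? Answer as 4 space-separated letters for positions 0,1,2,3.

After move 1 (R): R=RRRR U=WGWG F=GYGY D=YBYB B=WBWB
After move 2 (U): U=WWGG F=RRGY R=WBRR B=OOWB L=GYOO
After move 3 (F): F=GRYR U=WWOY R=GBGR D=RWYB L=GYOB
After move 4 (R): R=GGRB U=WROR F=GWYB D=RWYO B=YOWB
After move 5 (F): F=YGBW U=WRBY R=OGRB D=RGYO L=GROW
After move 6 (R): R=ROBG U=WGBW F=YGBO D=RWYY B=YORB
Query: D face = RWYY

Answer: R W Y Y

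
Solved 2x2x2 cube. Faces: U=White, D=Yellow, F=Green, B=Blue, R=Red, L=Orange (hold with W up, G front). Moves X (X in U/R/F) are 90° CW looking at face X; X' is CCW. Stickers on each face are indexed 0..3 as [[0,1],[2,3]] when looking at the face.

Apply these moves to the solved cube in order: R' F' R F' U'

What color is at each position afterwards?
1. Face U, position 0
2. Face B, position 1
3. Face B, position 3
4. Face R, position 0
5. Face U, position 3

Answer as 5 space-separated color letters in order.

After move 1 (R'): R=RRRR U=WBWB F=GWGW D=YGYG B=YBYB
After move 2 (F'): F=WWGG U=WBRR R=GRYR D=OOYG L=OBOW
After move 3 (R): R=YGRR U=WWRG F=WOGG D=OYYY B=RBBB
After move 4 (F'): F=OGWG U=WWYR R=YGOR D=BWYY L=OGOR
After move 5 (U'): U=WRWY F=OGWG R=OGOR B=YGBB L=RBOR
Query 1: U[0] = W
Query 2: B[1] = G
Query 3: B[3] = B
Query 4: R[0] = O
Query 5: U[3] = Y

Answer: W G B O Y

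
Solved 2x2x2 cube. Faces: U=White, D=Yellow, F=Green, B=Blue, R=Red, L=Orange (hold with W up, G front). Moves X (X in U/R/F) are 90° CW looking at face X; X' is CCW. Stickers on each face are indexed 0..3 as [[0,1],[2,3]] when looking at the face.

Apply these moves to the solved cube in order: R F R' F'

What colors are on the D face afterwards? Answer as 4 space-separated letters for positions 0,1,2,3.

After move 1 (R): R=RRRR U=WGWG F=GYGY D=YBYB B=WBWB
After move 2 (F): F=GGYY U=WGOO R=WRGR D=RRYB L=OYOB
After move 3 (R'): R=RRWG U=WWOW F=GGYO D=RGYY B=BBRB
After move 4 (F'): F=GOGY U=WWRW R=GRRG D=YBYY L=OWOO
Query: D face = YBYY

Answer: Y B Y Y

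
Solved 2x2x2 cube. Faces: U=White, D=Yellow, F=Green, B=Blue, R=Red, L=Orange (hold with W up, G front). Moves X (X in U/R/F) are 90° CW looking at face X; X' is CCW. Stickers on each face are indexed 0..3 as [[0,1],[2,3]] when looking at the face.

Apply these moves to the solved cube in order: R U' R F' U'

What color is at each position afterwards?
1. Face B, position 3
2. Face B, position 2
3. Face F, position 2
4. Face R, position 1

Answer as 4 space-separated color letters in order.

Answer: B G O B

Derivation:
After move 1 (R): R=RRRR U=WGWG F=GYGY D=YBYB B=WBWB
After move 2 (U'): U=GGWW F=OOGY R=GYRR B=RRWB L=WBOO
After move 3 (R): R=RGRY U=GOWY F=OBGB D=YWYR B=WRGB
After move 4 (F'): F=BBOG U=GORR R=WGYY D=BOYR L=WYOW
After move 5 (U'): U=ORGR F=WYOG R=BBYY B=WGGB L=WROW
Query 1: B[3] = B
Query 2: B[2] = G
Query 3: F[2] = O
Query 4: R[1] = B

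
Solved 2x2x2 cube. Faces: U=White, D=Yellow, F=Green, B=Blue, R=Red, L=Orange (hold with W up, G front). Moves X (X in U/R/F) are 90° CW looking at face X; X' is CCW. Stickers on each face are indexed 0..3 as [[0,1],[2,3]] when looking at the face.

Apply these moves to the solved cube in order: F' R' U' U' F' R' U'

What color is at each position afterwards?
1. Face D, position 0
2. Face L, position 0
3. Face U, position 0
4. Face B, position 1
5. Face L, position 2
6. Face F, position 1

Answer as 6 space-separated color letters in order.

After move 1 (F'): F=GGGG U=WWRR R=YRYR D=OOYY L=OWOW
After move 2 (R'): R=RRYY U=WBRB F=GWGR D=OGYG B=YBOB
After move 3 (U'): U=BBWR F=OWGR R=GWYY B=RROB L=YBOW
After move 4 (U'): U=BRBW F=YBGR R=OWYY B=GWOB L=RROW
After move 5 (F'): F=BRYG U=BROY R=GWOY D=RWYG L=RWOB
After move 6 (R'): R=WYGO U=BOOG F=BRYY D=RRYG B=GWWB
After move 7 (U'): U=OGBO F=RWYY R=BRGO B=WYWB L=GWOB
Query 1: D[0] = R
Query 2: L[0] = G
Query 3: U[0] = O
Query 4: B[1] = Y
Query 5: L[2] = O
Query 6: F[1] = W

Answer: R G O Y O W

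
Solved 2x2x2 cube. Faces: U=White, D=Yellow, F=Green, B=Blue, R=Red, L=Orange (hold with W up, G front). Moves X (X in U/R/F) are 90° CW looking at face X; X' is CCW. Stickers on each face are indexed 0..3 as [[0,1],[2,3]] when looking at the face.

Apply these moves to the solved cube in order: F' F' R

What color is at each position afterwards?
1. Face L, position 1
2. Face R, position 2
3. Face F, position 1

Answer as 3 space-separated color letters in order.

After move 1 (F'): F=GGGG U=WWRR R=YRYR D=OOYY L=OWOW
After move 2 (F'): F=GGGG U=WWYY R=OROR D=WWYY L=OROR
After move 3 (R): R=OORR U=WGYG F=GWGY D=WBYB B=YBWB
Query 1: L[1] = R
Query 2: R[2] = R
Query 3: F[1] = W

Answer: R R W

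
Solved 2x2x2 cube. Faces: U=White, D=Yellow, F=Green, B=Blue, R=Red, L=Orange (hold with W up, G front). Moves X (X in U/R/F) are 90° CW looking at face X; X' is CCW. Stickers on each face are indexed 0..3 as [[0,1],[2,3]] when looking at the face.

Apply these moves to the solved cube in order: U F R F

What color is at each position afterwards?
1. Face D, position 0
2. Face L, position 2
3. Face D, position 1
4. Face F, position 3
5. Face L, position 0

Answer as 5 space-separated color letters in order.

After move 1 (U): U=WWWW F=RRGG R=BBRR B=OOBB L=GGOO
After move 2 (F): F=GRGR U=WWOG R=WBWR D=RBYY L=GYOY
After move 3 (R): R=WWRB U=WROR F=GBGY D=RBYO B=GOWB
After move 4 (F): F=GGYB U=WRYY R=OWRB D=RWYO L=GROB
Query 1: D[0] = R
Query 2: L[2] = O
Query 3: D[1] = W
Query 4: F[3] = B
Query 5: L[0] = G

Answer: R O W B G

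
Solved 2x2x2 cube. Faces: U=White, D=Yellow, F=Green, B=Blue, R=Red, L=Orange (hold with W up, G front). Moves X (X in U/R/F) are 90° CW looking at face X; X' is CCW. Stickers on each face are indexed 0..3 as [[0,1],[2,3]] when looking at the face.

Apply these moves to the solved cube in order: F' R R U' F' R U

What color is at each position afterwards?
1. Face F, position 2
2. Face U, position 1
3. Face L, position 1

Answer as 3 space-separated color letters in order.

After move 1 (F'): F=GGGG U=WWRR R=YRYR D=OOYY L=OWOW
After move 2 (R): R=YYRR U=WGRG F=GOGY D=OBYB B=RBWB
After move 3 (R): R=RYRY U=WORY F=GBGB D=OWYR B=GBGB
After move 4 (U'): U=OYWR F=OWGB R=GBRY B=RYGB L=GBOW
After move 5 (F'): F=WBOG U=OYGR R=WBOY D=BWYR L=GROW
After move 6 (R): R=OWYB U=OBGG F=WWOR D=BGYR B=RYYB
After move 7 (U): U=GOGB F=OWOR R=RYYB B=GRYB L=WWOW
Query 1: F[2] = O
Query 2: U[1] = O
Query 3: L[1] = W

Answer: O O W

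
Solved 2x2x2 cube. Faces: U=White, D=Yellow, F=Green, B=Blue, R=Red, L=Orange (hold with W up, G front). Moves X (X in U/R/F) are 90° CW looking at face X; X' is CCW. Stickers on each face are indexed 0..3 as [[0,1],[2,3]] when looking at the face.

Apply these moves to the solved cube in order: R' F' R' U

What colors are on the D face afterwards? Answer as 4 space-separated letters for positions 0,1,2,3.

After move 1 (R'): R=RRRR U=WBWB F=GWGW D=YGYG B=YBYB
After move 2 (F'): F=WWGG U=WBRR R=GRYR D=OOYG L=OBOW
After move 3 (R'): R=RRGY U=WYRY F=WBGR D=OWYG B=GBOB
After move 4 (U): U=RWYY F=RRGR R=GBGY B=OBOB L=WBOW
Query: D face = OWYG

Answer: O W Y G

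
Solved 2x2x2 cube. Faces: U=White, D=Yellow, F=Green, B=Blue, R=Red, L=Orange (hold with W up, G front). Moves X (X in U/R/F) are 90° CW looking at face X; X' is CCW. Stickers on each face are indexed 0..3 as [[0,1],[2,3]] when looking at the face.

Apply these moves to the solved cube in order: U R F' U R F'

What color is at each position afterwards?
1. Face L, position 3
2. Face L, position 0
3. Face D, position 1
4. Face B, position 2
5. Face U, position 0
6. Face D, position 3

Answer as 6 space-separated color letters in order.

After move 1 (U): U=WWWW F=RRGG R=BBRR B=OOBB L=GGOO
After move 2 (R): R=RBRB U=WRWG F=RYGY D=YBYO B=WOWB
After move 3 (F'): F=YYRG U=WRRR R=BBYB D=GOYO L=GGOW
After move 4 (U): U=RWRR F=BBRG R=WOYB B=GGWB L=YYOW
After move 5 (R): R=YWBO U=RBRG F=BORO D=GWYG B=RGWB
After move 6 (F'): F=OOBR U=RBYB R=WWGO D=YWYG L=YGOR
Query 1: L[3] = R
Query 2: L[0] = Y
Query 3: D[1] = W
Query 4: B[2] = W
Query 5: U[0] = R
Query 6: D[3] = G

Answer: R Y W W R G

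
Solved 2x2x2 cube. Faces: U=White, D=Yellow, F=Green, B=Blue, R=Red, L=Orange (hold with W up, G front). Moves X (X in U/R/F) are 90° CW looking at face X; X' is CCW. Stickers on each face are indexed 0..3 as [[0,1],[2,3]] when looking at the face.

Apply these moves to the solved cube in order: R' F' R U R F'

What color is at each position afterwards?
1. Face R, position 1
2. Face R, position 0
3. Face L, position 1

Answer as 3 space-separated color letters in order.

After move 1 (R'): R=RRRR U=WBWB F=GWGW D=YGYG B=YBYB
After move 2 (F'): F=WWGG U=WBRR R=GRYR D=OOYG L=OBOW
After move 3 (R): R=YGRR U=WWRG F=WOGG D=OYYY B=RBBB
After move 4 (U): U=RWGW F=YGGG R=RBRR B=OBBB L=WOOW
After move 5 (R): R=RRRB U=RGGG F=YYGY D=OBYO B=WBWB
After move 6 (F'): F=YYYG U=RGRR R=BROB D=OWYO L=WGOG
Query 1: R[1] = R
Query 2: R[0] = B
Query 3: L[1] = G

Answer: R B G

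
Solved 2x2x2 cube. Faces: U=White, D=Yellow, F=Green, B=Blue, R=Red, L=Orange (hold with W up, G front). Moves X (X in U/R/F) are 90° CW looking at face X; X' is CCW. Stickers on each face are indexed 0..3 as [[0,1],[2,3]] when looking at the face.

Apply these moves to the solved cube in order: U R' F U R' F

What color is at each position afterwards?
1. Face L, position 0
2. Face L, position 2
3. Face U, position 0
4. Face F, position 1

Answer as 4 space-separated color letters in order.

After move 1 (U): U=WWWW F=RRGG R=BBRR B=OOBB L=GGOO
After move 2 (R'): R=BRBR U=WBWO F=RWGW D=YRYG B=YOYB
After move 3 (F): F=GRWW U=WBOG R=WROR D=BBYG L=GYOR
After move 4 (U): U=OWGB F=WRWW R=YOOR B=GYYB L=GROR
After move 5 (R'): R=ORYO U=OYGG F=WWWB D=BRYW B=GYBB
After move 6 (F): F=WWBW U=OYRR R=GRGO D=YOYW L=GBOR
Query 1: L[0] = G
Query 2: L[2] = O
Query 3: U[0] = O
Query 4: F[1] = W

Answer: G O O W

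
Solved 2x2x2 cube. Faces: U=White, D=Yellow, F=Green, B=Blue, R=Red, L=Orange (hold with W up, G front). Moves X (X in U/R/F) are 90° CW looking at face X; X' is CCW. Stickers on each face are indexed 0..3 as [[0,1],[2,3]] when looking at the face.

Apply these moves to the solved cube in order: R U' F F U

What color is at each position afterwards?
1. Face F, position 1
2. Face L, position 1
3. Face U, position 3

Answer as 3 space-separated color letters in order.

Answer: Y G G

Derivation:
After move 1 (R): R=RRRR U=WGWG F=GYGY D=YBYB B=WBWB
After move 2 (U'): U=GGWW F=OOGY R=GYRR B=RRWB L=WBOO
After move 3 (F): F=GOYO U=GGOB R=WYWR D=RGYB L=WYOB
After move 4 (F): F=YGOO U=GGBY R=OYBR D=WWYB L=WROG
After move 5 (U): U=BGYG F=OYOO R=RRBR B=WRWB L=YGOG
Query 1: F[1] = Y
Query 2: L[1] = G
Query 3: U[3] = G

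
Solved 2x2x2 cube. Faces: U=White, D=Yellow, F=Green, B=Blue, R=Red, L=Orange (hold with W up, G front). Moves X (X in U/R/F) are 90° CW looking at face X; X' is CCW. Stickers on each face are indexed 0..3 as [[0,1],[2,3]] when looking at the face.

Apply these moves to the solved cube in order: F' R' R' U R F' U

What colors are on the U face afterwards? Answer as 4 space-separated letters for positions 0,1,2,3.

Answer: R R Y Y

Derivation:
After move 1 (F'): F=GGGG U=WWRR R=YRYR D=OOYY L=OWOW
After move 2 (R'): R=RRYY U=WBRB F=GWGR D=OGYG B=YBOB
After move 3 (R'): R=RYRY U=WORY F=GBGB D=OWYR B=GBGB
After move 4 (U): U=RWYO F=RYGB R=GBRY B=OWGB L=GBOW
After move 5 (R): R=RGYB U=RYYB F=RWGR D=OGYO B=OWWB
After move 6 (F'): F=WRRG U=RYRY R=GGOB D=BWYO L=GBOY
After move 7 (U): U=RRYY F=GGRG R=OWOB B=GBWB L=WROY
Query: U face = RRYY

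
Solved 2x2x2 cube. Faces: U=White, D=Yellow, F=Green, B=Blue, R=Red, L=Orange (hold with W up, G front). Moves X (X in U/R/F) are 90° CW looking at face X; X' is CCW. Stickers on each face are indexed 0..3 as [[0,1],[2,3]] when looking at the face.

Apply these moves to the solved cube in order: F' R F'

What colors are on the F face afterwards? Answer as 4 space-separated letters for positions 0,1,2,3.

After move 1 (F'): F=GGGG U=WWRR R=YRYR D=OOYY L=OWOW
After move 2 (R): R=YYRR U=WGRG F=GOGY D=OBYB B=RBWB
After move 3 (F'): F=OYGG U=WGYR R=BYOR D=WWYB L=OGOR
Query: F face = OYGG

Answer: O Y G G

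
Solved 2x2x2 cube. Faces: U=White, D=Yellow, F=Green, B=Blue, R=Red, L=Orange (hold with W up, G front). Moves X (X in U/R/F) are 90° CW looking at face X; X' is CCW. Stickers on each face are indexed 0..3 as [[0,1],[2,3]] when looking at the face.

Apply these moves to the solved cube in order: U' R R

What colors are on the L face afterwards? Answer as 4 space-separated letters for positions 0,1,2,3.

After move 1 (U'): U=WWWW F=OOGG R=GGRR B=RRBB L=BBOO
After move 2 (R): R=RGRG U=WOWG F=OYGY D=YBYR B=WRWB
After move 3 (R): R=RRGG U=WYWY F=OBGR D=YWYW B=GROB
Query: L face = BBOO

Answer: B B O O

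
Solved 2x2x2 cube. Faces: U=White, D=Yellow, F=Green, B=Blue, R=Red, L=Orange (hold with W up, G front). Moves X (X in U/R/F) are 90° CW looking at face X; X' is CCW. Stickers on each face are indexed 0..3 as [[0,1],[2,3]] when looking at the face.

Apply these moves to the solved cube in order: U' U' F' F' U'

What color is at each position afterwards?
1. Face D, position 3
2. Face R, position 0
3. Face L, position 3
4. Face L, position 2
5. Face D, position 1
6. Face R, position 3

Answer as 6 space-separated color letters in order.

Answer: Y G O O W R

Derivation:
After move 1 (U'): U=WWWW F=OOGG R=GGRR B=RRBB L=BBOO
After move 2 (U'): U=WWWW F=BBGG R=OORR B=GGBB L=RROO
After move 3 (F'): F=BGBG U=WWOR R=YOYR D=ROYY L=RWOW
After move 4 (F'): F=GGBB U=WWYY R=OORR D=WWYY L=RROO
After move 5 (U'): U=WYWY F=RRBB R=GGRR B=OOBB L=GGOO
Query 1: D[3] = Y
Query 2: R[0] = G
Query 3: L[3] = O
Query 4: L[2] = O
Query 5: D[1] = W
Query 6: R[3] = R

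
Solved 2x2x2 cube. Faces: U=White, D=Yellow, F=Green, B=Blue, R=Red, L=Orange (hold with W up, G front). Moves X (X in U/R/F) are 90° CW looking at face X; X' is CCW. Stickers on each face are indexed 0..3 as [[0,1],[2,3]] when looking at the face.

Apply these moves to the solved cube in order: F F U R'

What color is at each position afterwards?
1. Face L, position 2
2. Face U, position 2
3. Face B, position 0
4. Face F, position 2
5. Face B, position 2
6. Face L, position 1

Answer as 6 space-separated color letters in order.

After move 1 (F): F=GGGG U=WWOO R=WRWR D=RRYY L=OYOY
After move 2 (F): F=GGGG U=WWYY R=OROR D=WWYY L=OROR
After move 3 (U): U=YWYW F=ORGG R=BBOR B=ORBB L=GGOR
After move 4 (R'): R=BRBO U=YBYO F=OWGW D=WRYG B=YRWB
Query 1: L[2] = O
Query 2: U[2] = Y
Query 3: B[0] = Y
Query 4: F[2] = G
Query 5: B[2] = W
Query 6: L[1] = G

Answer: O Y Y G W G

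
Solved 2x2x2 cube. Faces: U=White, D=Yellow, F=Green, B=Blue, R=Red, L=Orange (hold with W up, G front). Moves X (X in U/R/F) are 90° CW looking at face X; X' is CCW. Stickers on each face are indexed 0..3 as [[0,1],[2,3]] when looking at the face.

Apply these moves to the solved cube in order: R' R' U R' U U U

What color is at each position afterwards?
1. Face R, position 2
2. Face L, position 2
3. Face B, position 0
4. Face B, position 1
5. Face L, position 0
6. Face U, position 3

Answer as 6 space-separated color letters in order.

Answer: G O B R W Y

Derivation:
After move 1 (R'): R=RRRR U=WBWB F=GWGW D=YGYG B=YBYB
After move 2 (R'): R=RRRR U=WYWY F=GBGB D=YWYW B=GBGB
After move 3 (U): U=WWYY F=RRGB R=GBRR B=OOGB L=GBOO
After move 4 (R'): R=BRGR U=WGYO F=RWGY D=YRYB B=WOWB
After move 5 (U): U=YWOG F=BRGY R=WOGR B=GBWB L=RWOO
After move 6 (U): U=OYGW F=WOGY R=GBGR B=RWWB L=BROO
After move 7 (U): U=GOWY F=GBGY R=RWGR B=BRWB L=WOOO
Query 1: R[2] = G
Query 2: L[2] = O
Query 3: B[0] = B
Query 4: B[1] = R
Query 5: L[0] = W
Query 6: U[3] = Y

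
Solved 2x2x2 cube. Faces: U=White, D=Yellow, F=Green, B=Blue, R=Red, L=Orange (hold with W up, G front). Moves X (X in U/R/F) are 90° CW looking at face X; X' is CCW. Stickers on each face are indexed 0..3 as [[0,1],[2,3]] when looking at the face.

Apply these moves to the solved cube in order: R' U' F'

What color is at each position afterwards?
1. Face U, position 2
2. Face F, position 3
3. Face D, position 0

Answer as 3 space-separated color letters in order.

After move 1 (R'): R=RRRR U=WBWB F=GWGW D=YGYG B=YBYB
After move 2 (U'): U=BBWW F=OOGW R=GWRR B=RRYB L=YBOO
After move 3 (F'): F=OWOG U=BBGR R=GWYR D=BOYG L=YWOW
Query 1: U[2] = G
Query 2: F[3] = G
Query 3: D[0] = B

Answer: G G B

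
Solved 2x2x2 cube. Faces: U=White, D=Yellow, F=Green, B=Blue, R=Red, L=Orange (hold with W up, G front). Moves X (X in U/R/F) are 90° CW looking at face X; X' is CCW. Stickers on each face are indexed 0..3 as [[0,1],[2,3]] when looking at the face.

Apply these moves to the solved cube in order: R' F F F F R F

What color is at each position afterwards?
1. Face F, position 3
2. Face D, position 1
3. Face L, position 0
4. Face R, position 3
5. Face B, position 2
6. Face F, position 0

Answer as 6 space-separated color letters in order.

Answer: G R O R B G

Derivation:
After move 1 (R'): R=RRRR U=WBWB F=GWGW D=YGYG B=YBYB
After move 2 (F): F=GGWW U=WBOO R=WRBR D=RRYG L=OYOG
After move 3 (F): F=WGWG U=WBGY R=OROR D=BWYG L=OROR
After move 4 (F): F=WWGG U=WBRR R=GRYR D=OOYG L=OBOW
After move 5 (F): F=GWGW U=WBWB R=RRRR D=YGYG L=OOOO
After move 6 (R): R=RRRR U=WWWW F=GGGG D=YYYY B=BBBB
After move 7 (F): F=GGGG U=WWOO R=WRWR D=RRYY L=OYOY
Query 1: F[3] = G
Query 2: D[1] = R
Query 3: L[0] = O
Query 4: R[3] = R
Query 5: B[2] = B
Query 6: F[0] = G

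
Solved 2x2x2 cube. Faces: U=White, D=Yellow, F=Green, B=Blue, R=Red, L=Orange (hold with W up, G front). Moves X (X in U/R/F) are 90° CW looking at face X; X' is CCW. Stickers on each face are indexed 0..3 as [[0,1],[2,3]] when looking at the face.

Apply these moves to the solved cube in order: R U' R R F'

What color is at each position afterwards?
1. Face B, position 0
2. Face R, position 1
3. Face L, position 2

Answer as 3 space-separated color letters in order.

Answer: Y R O

Derivation:
After move 1 (R): R=RRRR U=WGWG F=GYGY D=YBYB B=WBWB
After move 2 (U'): U=GGWW F=OOGY R=GYRR B=RRWB L=WBOO
After move 3 (R): R=RGRY U=GOWY F=OBGB D=YWYR B=WRGB
After move 4 (R): R=RRYG U=GBWB F=OWGR D=YGYW B=YROB
After move 5 (F'): F=WROG U=GBRY R=GRYG D=BOYW L=WBOW
Query 1: B[0] = Y
Query 2: R[1] = R
Query 3: L[2] = O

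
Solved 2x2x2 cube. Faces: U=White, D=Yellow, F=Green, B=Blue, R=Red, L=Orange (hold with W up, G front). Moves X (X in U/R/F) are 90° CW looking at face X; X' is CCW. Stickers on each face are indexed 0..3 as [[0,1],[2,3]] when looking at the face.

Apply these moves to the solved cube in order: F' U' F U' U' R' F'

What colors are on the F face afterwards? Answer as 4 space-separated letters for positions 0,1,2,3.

After move 1 (F'): F=GGGG U=WWRR R=YRYR D=OOYY L=OWOW
After move 2 (U'): U=WRWR F=OWGG R=GGYR B=YRBB L=BBOW
After move 3 (F): F=GOGW U=WRWB R=WGRR D=YGYY L=BOOO
After move 4 (U'): U=RBWW F=BOGW R=GORR B=WGBB L=YROO
After move 5 (U'): U=BWRW F=YRGW R=BORR B=GOBB L=WGOO
After move 6 (R'): R=ORBR U=BBRG F=YWGW D=YRYW B=YOGB
After move 7 (F'): F=WWYG U=BBOB R=RRYR D=GOYW L=WGOR
Query: F face = WWYG

Answer: W W Y G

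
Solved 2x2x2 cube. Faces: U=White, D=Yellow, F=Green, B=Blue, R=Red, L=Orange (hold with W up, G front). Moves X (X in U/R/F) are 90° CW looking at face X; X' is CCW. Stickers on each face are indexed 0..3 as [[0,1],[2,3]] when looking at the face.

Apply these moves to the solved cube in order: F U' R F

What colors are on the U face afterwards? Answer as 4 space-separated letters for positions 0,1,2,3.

Answer: W Y Y B

Derivation:
After move 1 (F): F=GGGG U=WWOO R=WRWR D=RRYY L=OYOY
After move 2 (U'): U=WOWO F=OYGG R=GGWR B=WRBB L=BBOY
After move 3 (R): R=WGRG U=WYWG F=ORGY D=RBYW B=OROB
After move 4 (F): F=GOYR U=WYYB R=WGGG D=RWYW L=BROB
Query: U face = WYYB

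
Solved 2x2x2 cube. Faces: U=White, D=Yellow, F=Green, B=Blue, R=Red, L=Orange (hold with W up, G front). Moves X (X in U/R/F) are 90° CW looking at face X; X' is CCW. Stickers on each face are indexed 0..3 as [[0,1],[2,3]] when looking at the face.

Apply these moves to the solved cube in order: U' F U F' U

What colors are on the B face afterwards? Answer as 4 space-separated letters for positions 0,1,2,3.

After move 1 (U'): U=WWWW F=OOGG R=GGRR B=RRBB L=BBOO
After move 2 (F): F=GOGO U=WWOB R=WGWR D=RGYY L=BYOY
After move 3 (U): U=OWBW F=WGGO R=RRWR B=BYBB L=GOOY
After move 4 (F'): F=GOWG U=OWRW R=GRRR D=OYYY L=GWOB
After move 5 (U): U=ROWW F=GRWG R=BYRR B=GWBB L=GOOB
Query: B face = GWBB

Answer: G W B B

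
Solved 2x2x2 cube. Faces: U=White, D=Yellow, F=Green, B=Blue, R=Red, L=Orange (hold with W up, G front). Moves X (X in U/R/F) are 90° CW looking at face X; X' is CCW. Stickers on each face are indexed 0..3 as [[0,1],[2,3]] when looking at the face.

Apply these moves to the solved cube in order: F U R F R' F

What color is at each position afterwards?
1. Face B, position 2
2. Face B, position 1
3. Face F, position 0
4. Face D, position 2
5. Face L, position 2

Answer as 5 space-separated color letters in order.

Answer: W Y Y Y O

Derivation:
After move 1 (F): F=GGGG U=WWOO R=WRWR D=RRYY L=OYOY
After move 2 (U): U=OWOW F=WRGG R=BBWR B=OYBB L=GGOY
After move 3 (R): R=WBRB U=OROG F=WRGY D=RBYO B=WYWB
After move 4 (F): F=GWYR U=ORYG R=OBGB D=RWYO L=GROB
After move 5 (R'): R=BBOG U=OWYW F=GRYG D=RWYR B=OYWB
After move 6 (F): F=YGGR U=OWBR R=YBWG D=OBYR L=GROW
Query 1: B[2] = W
Query 2: B[1] = Y
Query 3: F[0] = Y
Query 4: D[2] = Y
Query 5: L[2] = O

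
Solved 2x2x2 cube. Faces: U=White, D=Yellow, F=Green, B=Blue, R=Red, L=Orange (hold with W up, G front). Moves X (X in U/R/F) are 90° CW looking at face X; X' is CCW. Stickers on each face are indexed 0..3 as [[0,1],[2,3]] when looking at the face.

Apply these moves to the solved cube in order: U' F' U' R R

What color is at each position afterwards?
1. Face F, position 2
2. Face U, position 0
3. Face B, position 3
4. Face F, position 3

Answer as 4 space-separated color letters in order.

After move 1 (U'): U=WWWW F=OOGG R=GGRR B=RRBB L=BBOO
After move 2 (F'): F=OGOG U=WWGR R=YGYR D=BOYY L=BWOW
After move 3 (U'): U=WRWG F=BWOG R=OGYR B=YGBB L=RROW
After move 4 (R): R=YORG U=WWWG F=BOOY D=BBYY B=GGRB
After move 5 (R): R=RYGO U=WOWY F=BBOY D=BRYG B=GGWB
Query 1: F[2] = O
Query 2: U[0] = W
Query 3: B[3] = B
Query 4: F[3] = Y

Answer: O W B Y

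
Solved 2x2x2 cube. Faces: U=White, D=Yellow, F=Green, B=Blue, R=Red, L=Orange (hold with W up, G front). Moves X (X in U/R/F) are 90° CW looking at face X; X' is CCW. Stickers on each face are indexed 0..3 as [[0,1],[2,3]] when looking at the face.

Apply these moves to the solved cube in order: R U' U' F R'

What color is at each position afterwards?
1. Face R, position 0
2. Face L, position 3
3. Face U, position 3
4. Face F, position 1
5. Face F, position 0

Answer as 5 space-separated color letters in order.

Answer: O B G W G

Derivation:
After move 1 (R): R=RRRR U=WGWG F=GYGY D=YBYB B=WBWB
After move 2 (U'): U=GGWW F=OOGY R=GYRR B=RRWB L=WBOO
After move 3 (U'): U=GWGW F=WBGY R=OORR B=GYWB L=RROO
After move 4 (F): F=GWYB U=GWOR R=GOWR D=ROYB L=RYOB
After move 5 (R'): R=ORGW U=GWOG F=GWYR D=RWYB B=BYOB
Query 1: R[0] = O
Query 2: L[3] = B
Query 3: U[3] = G
Query 4: F[1] = W
Query 5: F[0] = G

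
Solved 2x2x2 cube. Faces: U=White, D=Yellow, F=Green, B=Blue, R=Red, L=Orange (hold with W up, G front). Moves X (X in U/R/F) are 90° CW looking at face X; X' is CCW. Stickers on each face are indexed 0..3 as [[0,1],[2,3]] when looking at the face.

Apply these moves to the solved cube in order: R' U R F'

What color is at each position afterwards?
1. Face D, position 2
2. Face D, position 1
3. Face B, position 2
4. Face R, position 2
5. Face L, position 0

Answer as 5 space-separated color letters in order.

After move 1 (R'): R=RRRR U=WBWB F=GWGW D=YGYG B=YBYB
After move 2 (U): U=WWBB F=RRGW R=YBRR B=OOYB L=GWOO
After move 3 (R): R=RYRB U=WRBW F=RGGG D=YYYO B=BOWB
After move 4 (F'): F=GGRG U=WRRR R=YYYB D=WOYO L=GWOB
Query 1: D[2] = Y
Query 2: D[1] = O
Query 3: B[2] = W
Query 4: R[2] = Y
Query 5: L[0] = G

Answer: Y O W Y G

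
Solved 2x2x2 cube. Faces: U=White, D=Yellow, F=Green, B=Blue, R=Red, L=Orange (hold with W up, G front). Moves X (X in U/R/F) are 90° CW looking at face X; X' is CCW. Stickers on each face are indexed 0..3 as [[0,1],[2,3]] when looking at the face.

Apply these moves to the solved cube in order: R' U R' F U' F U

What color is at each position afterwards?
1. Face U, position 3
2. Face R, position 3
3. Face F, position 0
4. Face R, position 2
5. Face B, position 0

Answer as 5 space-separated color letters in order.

After move 1 (R'): R=RRRR U=WBWB F=GWGW D=YGYG B=YBYB
After move 2 (U): U=WWBB F=RRGW R=YBRR B=OOYB L=GWOO
After move 3 (R'): R=BRYR U=WYBO F=RWGB D=YRYW B=GOGB
After move 4 (F): F=GRBW U=WYOW R=BROR D=YBYW L=GYOR
After move 5 (U'): U=YWWO F=GYBW R=GROR B=BRGB L=GOOR
After move 6 (F): F=BGWY U=YWRO R=WROR D=OGYW L=GYOB
After move 7 (U): U=RYOW F=WRWY R=BROR B=GYGB L=BGOB
Query 1: U[3] = W
Query 2: R[3] = R
Query 3: F[0] = W
Query 4: R[2] = O
Query 5: B[0] = G

Answer: W R W O G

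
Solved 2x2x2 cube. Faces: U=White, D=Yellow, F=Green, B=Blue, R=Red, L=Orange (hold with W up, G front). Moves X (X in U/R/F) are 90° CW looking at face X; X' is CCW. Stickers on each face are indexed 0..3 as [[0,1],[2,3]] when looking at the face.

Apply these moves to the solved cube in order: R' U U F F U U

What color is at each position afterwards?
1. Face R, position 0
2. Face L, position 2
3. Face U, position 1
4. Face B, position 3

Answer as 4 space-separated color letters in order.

After move 1 (R'): R=RRRR U=WBWB F=GWGW D=YGYG B=YBYB
After move 2 (U): U=WWBB F=RRGW R=YBRR B=OOYB L=GWOO
After move 3 (U): U=BWBW F=YBGW R=OORR B=GWYB L=RROO
After move 4 (F): F=GYWB U=BWOR R=BOWR D=ROYG L=RYOG
After move 5 (F): F=WGBY U=BWGY R=OORR D=WBYG L=RROO
After move 6 (U): U=GBYW F=OOBY R=GWRR B=RRYB L=WGOO
After move 7 (U): U=YGWB F=GWBY R=RRRR B=WGYB L=OOOO
Query 1: R[0] = R
Query 2: L[2] = O
Query 3: U[1] = G
Query 4: B[3] = B

Answer: R O G B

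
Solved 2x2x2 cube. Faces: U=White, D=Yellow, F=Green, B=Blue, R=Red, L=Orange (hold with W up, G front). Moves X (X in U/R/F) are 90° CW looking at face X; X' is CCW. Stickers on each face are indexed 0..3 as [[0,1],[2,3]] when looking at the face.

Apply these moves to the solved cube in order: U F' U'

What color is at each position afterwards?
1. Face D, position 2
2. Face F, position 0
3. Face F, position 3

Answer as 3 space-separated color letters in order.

Answer: Y G G

Derivation:
After move 1 (U): U=WWWW F=RRGG R=BBRR B=OOBB L=GGOO
After move 2 (F'): F=RGRG U=WWBR R=YBYR D=GOYY L=GWOW
After move 3 (U'): U=WRWB F=GWRG R=RGYR B=YBBB L=OOOW
Query 1: D[2] = Y
Query 2: F[0] = G
Query 3: F[3] = G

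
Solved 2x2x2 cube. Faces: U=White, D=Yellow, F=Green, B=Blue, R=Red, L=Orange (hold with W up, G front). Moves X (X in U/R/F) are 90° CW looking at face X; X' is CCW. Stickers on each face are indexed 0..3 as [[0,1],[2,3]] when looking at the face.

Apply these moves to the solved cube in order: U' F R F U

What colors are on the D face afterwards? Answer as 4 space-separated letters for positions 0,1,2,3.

Answer: R W Y R

Derivation:
After move 1 (U'): U=WWWW F=OOGG R=GGRR B=RRBB L=BBOO
After move 2 (F): F=GOGO U=WWOB R=WGWR D=RGYY L=BYOY
After move 3 (R): R=WWRG U=WOOO F=GGGY D=RBYR B=BRWB
After move 4 (F): F=GGYG U=WOYY R=OWOG D=RWYR L=BROB
After move 5 (U): U=YWYO F=OWYG R=BROG B=BRWB L=GGOB
Query: D face = RWYR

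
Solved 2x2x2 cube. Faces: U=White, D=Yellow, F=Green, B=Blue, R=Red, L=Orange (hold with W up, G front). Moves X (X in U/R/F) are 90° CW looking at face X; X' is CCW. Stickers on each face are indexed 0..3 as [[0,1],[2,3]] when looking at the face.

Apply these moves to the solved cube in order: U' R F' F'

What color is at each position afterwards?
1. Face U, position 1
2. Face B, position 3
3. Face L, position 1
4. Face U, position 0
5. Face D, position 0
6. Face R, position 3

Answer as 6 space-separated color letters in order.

After move 1 (U'): U=WWWW F=OOGG R=GGRR B=RRBB L=BBOO
After move 2 (R): R=RGRG U=WOWG F=OYGY D=YBYR B=WRWB
After move 3 (F'): F=YYOG U=WORR R=BGYG D=BOYR L=BGOW
After move 4 (F'): F=YGYO U=WOBY R=OGBG D=GWYR L=BROR
Query 1: U[1] = O
Query 2: B[3] = B
Query 3: L[1] = R
Query 4: U[0] = W
Query 5: D[0] = G
Query 6: R[3] = G

Answer: O B R W G G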